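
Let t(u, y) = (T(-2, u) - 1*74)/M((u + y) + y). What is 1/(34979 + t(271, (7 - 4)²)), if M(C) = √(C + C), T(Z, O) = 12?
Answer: 10108931/353600295527 + 527*√2/353600295527 ≈ 2.8591e-5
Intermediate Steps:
M(C) = √2*√C (M(C) = √(2*C) = √2*√C)
t(u, y) = -31*√2/√(u + 2*y) (t(u, y) = (12 - 1*74)/((√2*√((u + y) + y))) = (12 - 74)/((√2*√(u + 2*y))) = -31*√2/√(u + 2*y))
1/(34979 + t(271, (7 - 4)²)) = 1/(34979 - 31*√2/√(271 + 2*(7 - 4)²)) = 1/(34979 - 31*√2/√(271 + 2*3²)) = 1/(34979 - 31*√2/√(271 + 2*9)) = 1/(34979 - 31*√2/√(271 + 18)) = 1/(34979 - 31*√2/√289) = 1/(34979 - 31*√2*1/17) = 1/(34979 - 31*√2/17)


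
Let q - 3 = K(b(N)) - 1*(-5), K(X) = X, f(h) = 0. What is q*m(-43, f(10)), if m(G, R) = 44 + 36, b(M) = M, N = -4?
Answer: 320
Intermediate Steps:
m(G, R) = 80
q = 4 (q = 3 + (-4 - 1*(-5)) = 3 + (-4 + 5) = 3 + 1 = 4)
q*m(-43, f(10)) = 4*80 = 320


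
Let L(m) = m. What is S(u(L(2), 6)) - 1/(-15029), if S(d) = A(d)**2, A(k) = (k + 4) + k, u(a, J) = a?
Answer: 961857/15029 ≈ 64.000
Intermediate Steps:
A(k) = 4 + 2*k (A(k) = (4 + k) + k = 4 + 2*k)
S(d) = (4 + 2*d)**2
S(u(L(2), 6)) - 1/(-15029) = 4*(2 + 2)**2 - 1/(-15029) = 4*4**2 - 1*(-1/15029) = 4*16 + 1/15029 = 64 + 1/15029 = 961857/15029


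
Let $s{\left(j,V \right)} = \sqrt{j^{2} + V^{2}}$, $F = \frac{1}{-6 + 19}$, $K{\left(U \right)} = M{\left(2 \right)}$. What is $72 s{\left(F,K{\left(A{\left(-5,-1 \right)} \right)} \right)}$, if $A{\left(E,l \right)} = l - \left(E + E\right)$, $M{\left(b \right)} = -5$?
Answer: $\frac{72 \sqrt{4226}}{13} \approx 360.04$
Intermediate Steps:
$A{\left(E,l \right)} = l - 2 E$
$K{\left(U \right)} = -5$
$F = \frac{1}{13} \approx 0.076923$
$s{\left(j,V \right)} = \sqrt{V^{2} + j^{2}}$
$72 s{\left(F,K{\left(A{\left(-5,-1 \right)} \right)} \right)} = 72 \sqrt{\left(-5\right)^{2} + \left(\frac{1}{13}\right)^{2}} = 72 \sqrt{25 + \frac{1}{169}} = 72 \sqrt{\frac{4226}{169}} = 72 \frac{\sqrt{4226}}{13} = \frac{72 \sqrt{4226}}{13}$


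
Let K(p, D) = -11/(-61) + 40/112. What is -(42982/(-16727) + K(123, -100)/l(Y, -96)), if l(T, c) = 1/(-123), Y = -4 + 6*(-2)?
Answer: 981062867/14284858 ≈ 68.678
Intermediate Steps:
Y = -16 (Y = -4 - 12 = -16)
l(T, c) = -1/123
K(p, D) = 459/854 (K(p, D) = -11*(-1/61) + 40*(1/112) = 11/61 + 5/14 = 459/854)
-(42982/(-16727) + K(123, -100)/l(Y, -96)) = -(42982/(-16727) + 459/(854*(-1/123))) = -(42982*(-1/16727) + (459/854)*(-123)) = -(-42982/16727 - 56457/854) = -1*(-981062867/14284858) = 981062867/14284858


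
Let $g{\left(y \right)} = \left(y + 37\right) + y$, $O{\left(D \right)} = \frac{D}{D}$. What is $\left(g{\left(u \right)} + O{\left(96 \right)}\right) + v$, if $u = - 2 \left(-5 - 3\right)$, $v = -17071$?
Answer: $-17001$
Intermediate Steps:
$O{\left(D \right)} = 1$
$u = 16$ ($u = \left(-2\right) \left(-8\right) = 16$)
$g{\left(y \right)} = 37 + 2 y$ ($g{\left(y \right)} = \left(37 + y\right) + y = 37 + 2 y$)
$\left(g{\left(u \right)} + O{\left(96 \right)}\right) + v = \left(\left(37 + 2 \cdot 16\right) + 1\right) - 17071 = \left(\left(37 + 32\right) + 1\right) - 17071 = \left(69 + 1\right) - 17071 = 70 - 17071 = -17001$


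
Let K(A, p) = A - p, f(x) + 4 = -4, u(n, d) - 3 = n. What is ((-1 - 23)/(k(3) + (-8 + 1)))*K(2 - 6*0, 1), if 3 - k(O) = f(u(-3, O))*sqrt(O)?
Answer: -6/11 - 12*sqrt(3)/11 ≈ -2.4350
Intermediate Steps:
u(n, d) = 3 + n
f(x) = -8 (f(x) = -4 - 4 = -8)
k(O) = 3 + 8*sqrt(O) (k(O) = 3 - (-8)*sqrt(O) = 3 + 8*sqrt(O))
((-1 - 23)/(k(3) + (-8 + 1)))*K(2 - 6*0, 1) = ((-1 - 23)/((3 + 8*sqrt(3)) + (-8 + 1)))*((2 - 6*0) - 1*1) = (-24/((3 + 8*sqrt(3)) - 7))*((2 - 1*0) - 1) = (-24/(-4 + 8*sqrt(3)))*((2 + 0) - 1) = (-24/(-4 + 8*sqrt(3)))*(2 - 1) = -24/(-4 + 8*sqrt(3))*1 = -24/(-4 + 8*sqrt(3))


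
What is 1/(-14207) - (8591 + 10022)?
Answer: -264434892/14207 ≈ -18613.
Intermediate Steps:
1/(-14207) - (8591 + 10022) = -1/14207 - 1*18613 = -1/14207 - 18613 = -264434892/14207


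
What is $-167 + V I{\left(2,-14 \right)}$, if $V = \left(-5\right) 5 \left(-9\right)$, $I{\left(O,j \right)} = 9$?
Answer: $1858$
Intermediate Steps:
$V = 225$ ($V = \left(-25\right) \left(-9\right) = 225$)
$-167 + V I{\left(2,-14 \right)} = -167 + 225 \cdot 9 = -167 + 2025 = 1858$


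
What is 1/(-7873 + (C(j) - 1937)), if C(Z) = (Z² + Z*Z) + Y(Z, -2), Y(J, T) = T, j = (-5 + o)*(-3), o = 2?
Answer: -1/9650 ≈ -0.00010363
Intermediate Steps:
j = 9 (j = (-5 + 2)*(-3) = -3*(-3) = 9)
C(Z) = -2 + 2*Z² (C(Z) = (Z² + Z*Z) - 2 = (Z² + Z²) - 2 = 2*Z² - 2 = -2 + 2*Z²)
1/(-7873 + (C(j) - 1937)) = 1/(-7873 + ((-2 + 2*9²) - 1937)) = 1/(-7873 + ((-2 + 2*81) - 1937)) = 1/(-7873 + ((-2 + 162) - 1937)) = 1/(-7873 + (160 - 1937)) = 1/(-7873 - 1777) = 1/(-9650) = -1/9650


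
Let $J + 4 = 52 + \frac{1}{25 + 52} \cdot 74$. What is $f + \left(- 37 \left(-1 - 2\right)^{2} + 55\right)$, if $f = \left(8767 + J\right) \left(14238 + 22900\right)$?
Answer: $\frac{25210329996}{77} \approx 3.2741 \cdot 10^{8}$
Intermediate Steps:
$J = \frac{3770}{77}$ ($J = -4 + \left(52 + \frac{1}{25 + 52} \cdot 74\right) = -4 + \left(52 + \frac{1}{77} \cdot 74\right) = -4 + \left(52 + \frac{74}{77}\right) = -4 + \frac{4078}{77} = \frac{3770}{77} \approx 48.961$)
$f = \frac{25210351402}{77}$ ($f = \left(8767 + \frac{3770}{77}\right) \left(14238 + 22900\right) = \frac{678829}{77} \cdot 37138 = \frac{25210351402}{77} \approx 3.2741 \cdot 10^{8}$)
$f + \left(- 37 \left(-1 - 2\right)^{2} + 55\right) = \frac{25210351402}{77} + \left(- 37 \left(-1 - 2\right)^{2} + 55\right) = \frac{25210351402}{77} + \left(- 37 \left(-3\right)^{2} + 55\right) = \frac{25210351402}{77} + \left(\left(-37\right) 9 + 55\right) = \frac{25210351402}{77} + \left(-333 + 55\right) = \frac{25210351402}{77} - 278 = \frac{25210329996}{77}$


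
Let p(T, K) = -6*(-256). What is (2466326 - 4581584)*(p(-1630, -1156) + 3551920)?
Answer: -7516476231648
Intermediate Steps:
p(T, K) = 1536
(2466326 - 4581584)*(p(-1630, -1156) + 3551920) = (2466326 - 4581584)*(1536 + 3551920) = -2115258*3553456 = -7516476231648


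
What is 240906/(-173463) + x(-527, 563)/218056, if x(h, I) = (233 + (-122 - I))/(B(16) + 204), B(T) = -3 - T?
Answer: -809859430953/583129988890 ≈ -1.3888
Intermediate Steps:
x(h, I) = ⅗ - I/185 (x(h, I) = (233 + (-122 - I))/((-3 - 1*16) + 204) = (111 - I)/((-3 - 16) + 204) = (111 - I)/(-19 + 204) = (111 - I)/185 = (111 - I)*(1/185) = ⅗ - I/185)
240906/(-173463) + x(-527, 563)/218056 = 240906/(-173463) + (⅗ - 1/185*563)/218056 = 240906*(-1/173463) + (⅗ - 563/185)*(1/218056) = -80302/57821 - 452/185*1/218056 = -80302/57821 - 113/10085090 = -809859430953/583129988890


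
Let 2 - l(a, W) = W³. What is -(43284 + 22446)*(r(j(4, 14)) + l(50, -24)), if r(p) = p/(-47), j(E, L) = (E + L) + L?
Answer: -42710696700/47 ≈ -9.0874e+8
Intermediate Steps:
j(E, L) = E + 2*L
l(a, W) = 2 - W³
r(p) = -p/47 (r(p) = p*(-1/47) = -p/47)
-(43284 + 22446)*(r(j(4, 14)) + l(50, -24)) = -(43284 + 22446)*(-(4 + 2*14)/47 + (2 - 1*(-24)³)) = -65730*(-(4 + 28)/47 + (2 - 1*(-13824))) = -65730*(-1/47*32 + (2 + 13824)) = -65730*(-32/47 + 13826) = -65730*649790/47 = -1*42710696700/47 = -42710696700/47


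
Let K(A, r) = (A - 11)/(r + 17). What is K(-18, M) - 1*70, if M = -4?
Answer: -939/13 ≈ -72.231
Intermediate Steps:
K(A, r) = (-11 + A)/(17 + r)
K(-18, M) - 1*70 = (-11 - 18)/(17 - 4) - 1*70 = -29/13 - 70 = -939/13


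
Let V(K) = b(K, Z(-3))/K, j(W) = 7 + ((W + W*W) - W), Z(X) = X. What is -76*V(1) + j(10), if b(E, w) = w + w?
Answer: 563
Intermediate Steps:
b(E, w) = 2*w
j(W) = 7 + W² (j(W) = 7 + ((W + W²) - W) = 7 + W²)
V(K) = -6/K (V(K) = (2*(-3))/K = -6/K)
-76*V(1) + j(10) = -(-456)/1 + (7 + 10²) = -(-456) + (7 + 100) = -76*(-6) + 107 = 456 + 107 = 563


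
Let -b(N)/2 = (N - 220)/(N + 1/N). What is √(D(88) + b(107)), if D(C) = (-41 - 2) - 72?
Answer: 2*I*√36999759/1145 ≈ 10.625*I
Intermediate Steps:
b(N) = -2*(-220 + N)/(N + 1/N) (b(N) = -2*(N - 220)/(N + 1/N) = -2*(-220 + N)/(N + 1/N))
D(C) = -115 (D(C) = -43 - 72 = -115)
√(D(88) + b(107)) = √(-115 + 2*107*(220 - 1*107)/(1 + 107²)) = √(-115 + 2*107*(220 - 107)/(1 + 11449)) = √(-115 + 2*107*113/11450) = √(-115 + 2*107*(1/11450)*113) = √(-115 + 12091/5725) = √(-646284/5725) = 2*I*√36999759/1145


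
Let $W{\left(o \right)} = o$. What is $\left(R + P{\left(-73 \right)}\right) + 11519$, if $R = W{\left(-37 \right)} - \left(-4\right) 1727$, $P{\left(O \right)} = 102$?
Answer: $18492$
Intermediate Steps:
$R = 6871$ ($R = -37 - \left(-4\right) 1727 = -37 - -6908 = -37 + 6908 = 6871$)
$\left(R + P{\left(-73 \right)}\right) + 11519 = \left(6871 + 102\right) + 11519 = 6973 + 11519 = 18492$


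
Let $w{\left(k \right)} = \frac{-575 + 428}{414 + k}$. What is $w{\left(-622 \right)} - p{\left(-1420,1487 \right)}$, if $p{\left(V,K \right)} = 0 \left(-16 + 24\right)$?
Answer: $\frac{147}{208} \approx 0.70673$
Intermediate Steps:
$p{\left(V,K \right)} = 0$ ($p{\left(V,K \right)} = 0 \cdot 8 = 0$)
$w{\left(k \right)} = - \frac{147}{414 + k}$
$w{\left(-622 \right)} - p{\left(-1420,1487 \right)} = - \frac{147}{414 - 622} - 0 = - \frac{147}{-208} + 0 = \left(-147\right) \left(- \frac{1}{208}\right) + 0 = \frac{147}{208} + 0 = \frac{147}{208}$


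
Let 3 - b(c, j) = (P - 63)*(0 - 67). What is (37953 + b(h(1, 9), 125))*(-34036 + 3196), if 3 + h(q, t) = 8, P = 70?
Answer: -1185027000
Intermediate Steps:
h(q, t) = 5 (h(q, t) = -3 + 8 = 5)
b(c, j) = 472 (b(c, j) = 3 - (70 - 63)*(0 - 67) = 3 - 7*(-67) = 3 - 1*(-469) = 3 + 469 = 472)
(37953 + b(h(1, 9), 125))*(-34036 + 3196) = (37953 + 472)*(-34036 + 3196) = 38425*(-30840) = -1185027000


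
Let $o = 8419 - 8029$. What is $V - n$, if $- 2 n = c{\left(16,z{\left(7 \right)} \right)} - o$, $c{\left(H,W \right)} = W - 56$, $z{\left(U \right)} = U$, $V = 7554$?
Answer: $\frac{14669}{2} \approx 7334.5$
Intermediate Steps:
$c{\left(H,W \right)} = -56 + W$
$o = 390$ ($o = 8419 - 8029 = 390$)
$n = \frac{439}{2}$ ($n = - \frac{\left(-56 + 7\right) - 390}{2} = - \frac{-49 - 390}{2} = \left(- \frac{1}{2}\right) \left(-439\right) = \frac{439}{2} \approx 219.5$)
$V - n = 7554 - \frac{439}{2} = \frac{14669}{2}$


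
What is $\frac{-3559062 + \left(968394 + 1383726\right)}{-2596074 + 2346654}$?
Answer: $\frac{201157}{41570} \approx 4.839$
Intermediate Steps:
$\frac{-3559062 + \left(968394 + 1383726\right)}{-2596074 + 2346654} = \frac{-3559062 + 2352120}{-249420} = \left(-1206942\right) \left(- \frac{1}{249420}\right) = \frac{201157}{41570}$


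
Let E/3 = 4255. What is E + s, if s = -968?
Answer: 11797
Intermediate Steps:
E = 12765 (E = 3*4255 = 12765)
E + s = 12765 - 968 = 11797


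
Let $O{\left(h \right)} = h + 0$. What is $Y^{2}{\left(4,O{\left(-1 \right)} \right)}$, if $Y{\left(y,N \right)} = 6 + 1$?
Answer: $49$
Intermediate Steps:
$O{\left(h \right)} = h$
$Y{\left(y,N \right)} = 7$
$Y^{2}{\left(4,O{\left(-1 \right)} \right)} = 7^{2} = 49$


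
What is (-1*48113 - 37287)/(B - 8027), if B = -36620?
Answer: 85400/44647 ≈ 1.9128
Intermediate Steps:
(-1*48113 - 37287)/(B - 8027) = (-1*48113 - 37287)/(-36620 - 8027) = (-48113 - 37287)/(-44647) = -85400*(-1/44647) = 85400/44647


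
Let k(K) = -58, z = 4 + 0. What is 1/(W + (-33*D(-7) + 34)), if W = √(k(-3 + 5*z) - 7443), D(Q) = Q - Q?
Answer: 34/8657 - I*√7501/8657 ≈ 0.0039275 - 0.010004*I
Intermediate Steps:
z = 4
D(Q) = 0
W = I*√7501 (W = √(-58 - 7443) = √(-7501) = I*√7501 ≈ 86.608*I)
1/(W + (-33*D(-7) + 34)) = 1/(I*√7501 + (-33*0 + 34)) = 1/(I*√7501 + (0 + 34)) = 1/(I*√7501 + 34) = 1/(34 + I*√7501)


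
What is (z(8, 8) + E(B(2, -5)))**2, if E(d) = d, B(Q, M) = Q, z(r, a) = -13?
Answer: 121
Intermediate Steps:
(z(8, 8) + E(B(2, -5)))**2 = (-13 + 2)**2 = (-11)**2 = 121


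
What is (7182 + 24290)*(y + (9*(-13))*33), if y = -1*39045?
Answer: -1350337632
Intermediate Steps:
y = -39045
(7182 + 24290)*(y + (9*(-13))*33) = (7182 + 24290)*(-39045 + (9*(-13))*33) = 31472*(-39045 - 117*33) = 31472*(-39045 - 3861) = 31472*(-42906) = -1350337632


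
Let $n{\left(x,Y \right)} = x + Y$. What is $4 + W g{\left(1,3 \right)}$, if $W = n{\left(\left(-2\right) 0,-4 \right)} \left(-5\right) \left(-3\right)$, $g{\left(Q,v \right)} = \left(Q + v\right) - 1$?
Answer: $-176$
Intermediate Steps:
$n{\left(x,Y \right)} = Y + x$
$g{\left(Q,v \right)} = -1 + Q + v$
$W = -60$ ($W = \left(-4 - 0\right) \left(-5\right) \left(-3\right) = \left(-4 + 0\right) \left(-5\right) \left(-3\right) = \left(-4\right) \left(-5\right) \left(-3\right) = 20 \left(-3\right) = -60$)
$4 + W g{\left(1,3 \right)} = 4 - 60 \left(-1 + 1 + 3\right) = 4 - 180 = -176$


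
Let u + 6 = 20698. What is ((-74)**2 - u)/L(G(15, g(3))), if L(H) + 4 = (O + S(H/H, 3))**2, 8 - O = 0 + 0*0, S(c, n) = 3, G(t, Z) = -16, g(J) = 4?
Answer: -5072/39 ≈ -130.05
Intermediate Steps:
u = 20692 (u = -6 + 20698 = 20692)
O = 8 (O = 8 - (0 + 0*0) = 8 - (0 + 0) = 8 - 1*0 = 8 + 0 = 8)
L(H) = 117 (L(H) = -4 + (8 + 3)**2 = -4 + 11**2 = -4 + 121 = 117)
((-74)**2 - u)/L(G(15, g(3))) = ((-74)**2 - 1*20692)/117 = (5476 - 20692)*(1/117) = -15216*1/117 = -5072/39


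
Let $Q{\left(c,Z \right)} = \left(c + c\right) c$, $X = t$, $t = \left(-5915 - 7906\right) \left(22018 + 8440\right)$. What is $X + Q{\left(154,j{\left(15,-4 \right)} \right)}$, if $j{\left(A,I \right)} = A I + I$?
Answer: $-420912586$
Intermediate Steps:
$t = -420960018$ ($t = \left(-13821\right) 30458 = -420960018$)
$X = -420960018$
$j{\left(A,I \right)} = I + A I$
$Q{\left(c,Z \right)} = 2 c^{2}$ ($Q{\left(c,Z \right)} = 2 c c = 2 c^{2}$)
$X + Q{\left(154,j{\left(15,-4 \right)} \right)} = -420960018 + 2 \cdot 154^{2} = -420960018 + 2 \cdot 23716 = -420960018 + 47432 = -420912586$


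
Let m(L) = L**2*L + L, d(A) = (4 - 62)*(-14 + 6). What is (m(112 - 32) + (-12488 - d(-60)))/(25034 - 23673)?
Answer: 499128/1361 ≈ 366.74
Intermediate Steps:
d(A) = 464 (d(A) = -58*(-8) = 464)
m(L) = L + L**3 (m(L) = L**3 + L = L + L**3)
(m(112 - 32) + (-12488 - d(-60)))/(25034 - 23673) = (((112 - 32) + (112 - 32)**3) + (-12488 - 1*464))/(25034 - 23673) = ((80 + 80**3) + (-12488 - 464))/1361 = ((80 + 512000) - 12952)*(1/1361) = (512080 - 12952)*(1/1361) = 499128*(1/1361) = 499128/1361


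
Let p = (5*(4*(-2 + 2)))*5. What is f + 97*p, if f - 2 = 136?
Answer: 138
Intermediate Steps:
f = 138 (f = 2 + 136 = 138)
p = 0 (p = (5*(4*0))*5 = (5*0)*5 = 0*5 = 0)
f + 97*p = 138 + 97*0 = 138 + 0 = 138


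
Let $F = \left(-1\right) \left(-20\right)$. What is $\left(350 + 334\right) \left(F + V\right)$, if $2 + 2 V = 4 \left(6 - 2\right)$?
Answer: $18468$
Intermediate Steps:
$F = 20$
$V = 7$ ($V = -1 + \frac{4 \left(6 - 2\right)}{2} = -1 + \frac{4 \cdot 4}{2} = -1 + \frac{1}{2} \cdot 16 = -1 + 8 = 7$)
$\left(350 + 334\right) \left(F + V\right) = \left(350 + 334\right) \left(20 + 7\right) = 684 \cdot 27 = 18468$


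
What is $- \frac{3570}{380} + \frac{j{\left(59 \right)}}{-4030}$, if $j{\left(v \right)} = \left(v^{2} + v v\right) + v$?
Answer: $- \frac{426377}{38285} \approx -11.137$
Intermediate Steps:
$j{\left(v \right)} = v + 2 v^{2}$ ($j{\left(v \right)} = \left(v^{2} + v^{2}\right) + v = 2 v^{2} + v = v + 2 v^{2}$)
$- \frac{3570}{380} + \frac{j{\left(59 \right)}}{-4030} = - \frac{3570}{380} + \frac{59 \left(1 + 2 \cdot 59\right)}{-4030} = \left(-3570\right) \frac{1}{380} + 59 \left(1 + 118\right) \left(- \frac{1}{4030}\right) = - \frac{357}{38} + 59 \cdot 119 \left(- \frac{1}{4030}\right) = - \frac{357}{38} + 7021 \left(- \frac{1}{4030}\right) = - \frac{357}{38} - \frac{7021}{4030} = - \frac{426377}{38285}$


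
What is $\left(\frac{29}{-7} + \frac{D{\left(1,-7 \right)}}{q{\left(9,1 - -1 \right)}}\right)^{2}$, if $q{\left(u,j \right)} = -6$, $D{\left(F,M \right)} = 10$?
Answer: $\frac{14884}{441} \approx 33.751$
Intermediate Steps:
$\left(\frac{29}{-7} + \frac{D{\left(1,-7 \right)}}{q{\left(9,1 - -1 \right)}}\right)^{2} = \left(\frac{29}{-7} + \frac{10}{-6}\right)^{2} = \left(29 \left(- \frac{1}{7}\right) + 10 \left(- \frac{1}{6}\right)\right)^{2} = \left(- \frac{29}{7} - \frac{5}{3}\right)^{2} = \left(- \frac{122}{21}\right)^{2} = \frac{14884}{441}$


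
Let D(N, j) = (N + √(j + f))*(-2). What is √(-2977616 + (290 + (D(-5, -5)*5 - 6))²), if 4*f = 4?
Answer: 2*√(-716615 - 3340*I) ≈ 3.9455 - 1693.1*I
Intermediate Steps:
f = 1 (f = (¼)*4 = 1)
D(N, j) = -2*N - 2*√(1 + j) (D(N, j) = (N + √(j + 1))*(-2) = (N + √(1 + j))*(-2) = -2*N - 2*√(1 + j))
√(-2977616 + (290 + (D(-5, -5)*5 - 6))²) = √(-2977616 + (290 + ((-2*(-5) - 2*√(1 - 5))*5 - 6))²) = √(-2977616 + (290 + ((10 - 4*I)*5 - 6))²) = √(-2977616 + (290 + ((50 - 20*I) - 6))²) = √(-2977616 + (290 + (44 - 20*I))²) = √(-2977616 + (334 - 20*I)²)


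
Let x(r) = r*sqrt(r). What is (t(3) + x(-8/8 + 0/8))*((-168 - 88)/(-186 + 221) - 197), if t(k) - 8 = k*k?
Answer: -121567/35 + 7151*I/35 ≈ -3473.3 + 204.31*I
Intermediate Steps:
x(r) = r**(3/2)
t(k) = 8 + k**2 (t(k) = 8 + k*k = 8 + k**2)
(t(3) + x(-8/8 + 0/8))*((-168 - 88)/(-186 + 221) - 197) = ((8 + 3**2) + (-8/8 + 0/8)**(3/2))*((-168 - 88)/(-186 + 221) - 197) = ((8 + 9) + (-8*1/8 + 0*(1/8))**(3/2))*(-256/35 - 197) = (17 + (-1 + 0)**(3/2))*(-256*1/35 - 197) = (17 + (-1)**(3/2))*(-256/35 - 197) = (17 - I)*(-7151/35) = -121567/35 + 7151*I/35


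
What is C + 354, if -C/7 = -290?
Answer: 2384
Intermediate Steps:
C = 2030 (C = -7*(-290) = 2030)
C + 354 = 2030 + 354 = 2384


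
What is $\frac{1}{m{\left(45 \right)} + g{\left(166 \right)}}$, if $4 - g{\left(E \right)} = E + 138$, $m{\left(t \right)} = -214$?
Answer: $- \frac{1}{514} \approx -0.0019455$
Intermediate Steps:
$g{\left(E \right)} = -134 - E$ ($g{\left(E \right)} = 4 - \left(E + 138\right) = 4 - \left(138 + E\right) = -134 - E$)
$\frac{1}{m{\left(45 \right)} + g{\left(166 \right)}} = \frac{1}{-214 - 300} = \frac{1}{-514} = - \frac{1}{514}$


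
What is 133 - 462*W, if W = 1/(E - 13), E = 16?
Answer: -21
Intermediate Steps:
W = ⅓ (W = 1/(16 - 13) = 1/3 = ⅓ ≈ 0.33333)
133 - 462*W = 133 - 462/3 = 133 - 77*2 = 133 - 154 = -21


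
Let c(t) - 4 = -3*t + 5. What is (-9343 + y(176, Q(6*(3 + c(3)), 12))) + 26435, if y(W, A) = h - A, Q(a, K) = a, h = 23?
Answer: 17097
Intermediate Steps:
c(t) = 9 - 3*t (c(t) = 4 + (-3*t + 5) = 4 + (5 - 3*t) = 9 - 3*t)
y(W, A) = 23 - A
(-9343 + y(176, Q(6*(3 + c(3)), 12))) + 26435 = (-9343 + (23 - 6*(3 + (9 - 3*3)))) + 26435 = (-9343 + (23 - 6*(3 + (9 - 9)))) + 26435 = (-9343 + (23 - 6*(3 + 0))) + 26435 = (-9343 + (23 - 6*3)) + 26435 = (-9343 + (23 - 1*18)) + 26435 = (-9343 + (23 - 18)) + 26435 = (-9343 + 5) + 26435 = -9338 + 26435 = 17097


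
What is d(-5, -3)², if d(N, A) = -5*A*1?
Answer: 225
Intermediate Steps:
d(N, A) = -5*A
d(-5, -3)² = (-5*(-3))² = 15² = 225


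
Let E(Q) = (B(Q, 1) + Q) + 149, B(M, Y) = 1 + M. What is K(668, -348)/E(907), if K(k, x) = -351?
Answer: -351/1964 ≈ -0.17872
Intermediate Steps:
E(Q) = 150 + 2*Q (E(Q) = ((1 + Q) + Q) + 149 = (1 + 2*Q) + 149 = 150 + 2*Q)
K(668, -348)/E(907) = -351/(150 + 2*907) = -351/(150 + 1814) = -351/1964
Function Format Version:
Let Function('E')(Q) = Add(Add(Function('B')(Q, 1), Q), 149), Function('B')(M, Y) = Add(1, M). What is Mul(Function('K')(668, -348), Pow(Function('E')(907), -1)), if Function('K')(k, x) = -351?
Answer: Rational(-351, 1964) ≈ -0.17872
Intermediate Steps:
Function('E')(Q) = Add(150, Mul(2, Q)) (Function('E')(Q) = Add(Add(Add(1, Q), Q), 149) = Add(Add(1, Mul(2, Q)), 149) = Add(150, Mul(2, Q)))
Mul(Function('K')(668, -348), Pow(Function('E')(907), -1)) = Mul(-351, Pow(Add(150, Mul(2, 907)), -1)) = Mul(-351, Pow(Add(150, 1814), -1)) = Mul(-351, Pow(1964, -1)) = Mul(-351, Rational(1, 1964)) = Rational(-351, 1964)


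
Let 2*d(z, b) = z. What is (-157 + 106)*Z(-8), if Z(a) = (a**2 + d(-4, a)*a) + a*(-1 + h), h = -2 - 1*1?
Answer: -5712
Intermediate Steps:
d(z, b) = z/2
h = -3 (h = -2 - 1 = -3)
Z(a) = a**2 - 6*a (Z(a) = (a**2 + ((1/2)*(-4))*a) + a*(-1 - 3) = (a**2 - 2*a) + a*(-4) = (a**2 - 2*a) - 4*a = a**2 - 6*a)
(-157 + 106)*Z(-8) = (-157 + 106)*(-8*(-6 - 8)) = -(-408)*(-14) = -51*112 = -5712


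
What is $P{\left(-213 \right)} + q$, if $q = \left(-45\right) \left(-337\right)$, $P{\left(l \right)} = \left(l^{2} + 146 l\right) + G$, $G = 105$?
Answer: $29541$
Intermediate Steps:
$P{\left(l \right)} = 105 + l^{2} + 146 l$ ($P{\left(l \right)} = \left(l^{2} + 146 l\right) + 105 = 105 + l^{2} + 146 l$)
$q = 15165$
$P{\left(-213 \right)} + q = \left(105 + \left(-213\right)^{2} + 146 \left(-213\right)\right) + 15165 = \left(105 + 45369 - 31098\right) + 15165 = 14376 + 15165 = 29541$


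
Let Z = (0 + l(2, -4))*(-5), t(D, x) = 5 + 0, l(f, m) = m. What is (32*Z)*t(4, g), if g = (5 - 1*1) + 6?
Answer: 3200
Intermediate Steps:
g = 10 (g = (5 - 1) + 6 = 4 + 6 = 10)
t(D, x) = 5
Z = 20 (Z = (0 - 4)*(-5) = -4*(-5) = 20)
(32*Z)*t(4, g) = (32*20)*5 = 640*5 = 3200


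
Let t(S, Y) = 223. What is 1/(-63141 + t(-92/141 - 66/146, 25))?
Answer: -1/62918 ≈ -1.5894e-5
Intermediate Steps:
1/(-63141 + t(-92/141 - 66/146, 25)) = 1/(-63141 + 223) = 1/(-62918) = -1/62918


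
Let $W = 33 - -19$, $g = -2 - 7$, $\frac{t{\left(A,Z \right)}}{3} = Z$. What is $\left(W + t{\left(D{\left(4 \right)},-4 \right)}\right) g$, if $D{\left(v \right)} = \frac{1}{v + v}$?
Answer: $-360$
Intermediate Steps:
$D{\left(v \right)} = \frac{1}{2 v}$
$t{\left(A,Z \right)} = 3 Z$
$g = -9$ ($g = -2 - 7 = -9$)
$W = 52$ ($W = 33 + 19 = 52$)
$\left(W + t{\left(D{\left(4 \right)},-4 \right)}\right) g = \left(52 + 3 \left(-4\right)\right) \left(-9\right) = \left(52 - 12\right) \left(-9\right) = 40 \left(-9\right) = -360$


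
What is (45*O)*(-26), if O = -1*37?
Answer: 43290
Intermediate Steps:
O = -37
(45*O)*(-26) = (45*(-37))*(-26) = -1665*(-26) = 43290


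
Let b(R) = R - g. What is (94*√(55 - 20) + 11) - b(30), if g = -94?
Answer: -113 + 94*√35 ≈ 443.11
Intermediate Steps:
b(R) = 94 + R (b(R) = R - 1*(-94) = R + 94 = 94 + R)
(94*√(55 - 20) + 11) - b(30) = (94*√(55 - 20) + 11) - (94 + 30) = (94*√35 + 11) - 1*124 = (11 + 94*√35) - 124 = -113 + 94*√35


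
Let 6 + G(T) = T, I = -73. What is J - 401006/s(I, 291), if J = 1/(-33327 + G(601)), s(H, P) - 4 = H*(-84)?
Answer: -410179204/6276361 ≈ -65.353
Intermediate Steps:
s(H, P) = 4 - 84*H (s(H, P) = 4 + H*(-84) = 4 - 84*H)
G(T) = -6 + T
J = -1/32732 (J = 1/(-33327 + (-6 + 601)) = 1/(-33327 + 595) = 1/(-32732) = -1/32732 ≈ -3.0551e-5)
J - 401006/s(I, 291) = -1/32732 - 401006/(4 - 84*(-73)) = -1/32732 - 401006/(4 + 6132) = -1/32732 - 401006/6136 = -1/32732 - 401006*1/6136 = -1/32732 - 200503/3068 = -410179204/6276361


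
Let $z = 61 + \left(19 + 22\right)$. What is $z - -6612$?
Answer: $6714$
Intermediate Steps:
$z = 102$ ($z = 61 + 41 = 102$)
$z - -6612 = 102 - -6612 = 102 + 6612 = 6714$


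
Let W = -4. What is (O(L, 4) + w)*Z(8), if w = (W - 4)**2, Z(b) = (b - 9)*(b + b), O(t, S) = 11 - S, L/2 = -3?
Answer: -1136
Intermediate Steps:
L = -6 (L = 2*(-3) = -6)
Z(b) = 2*b*(-9 + b) (Z(b) = (-9 + b)*(2*b) = 2*b*(-9 + b))
w = 64 (w = (-4 - 4)**2 = (-8)**2 = 64)
(O(L, 4) + w)*Z(8) = ((11 - 1*4) + 64)*(2*8*(-9 + 8)) = ((11 - 4) + 64)*(2*8*(-1)) = (7 + 64)*(-16) = 71*(-16) = -1136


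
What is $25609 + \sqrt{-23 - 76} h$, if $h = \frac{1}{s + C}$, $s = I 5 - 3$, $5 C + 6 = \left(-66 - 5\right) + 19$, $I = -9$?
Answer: $25609 - \frac{15 i \sqrt{11}}{298} \approx 25609.0 - 0.16694 i$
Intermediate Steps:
$C = - \frac{58}{5}$ ($C = - \frac{6}{5} + \frac{\left(-66 - 5\right) + 19}{5} = - \frac{6}{5} + \frac{-71 + 19}{5} = - \frac{6}{5} + \frac{1}{5} \left(-52\right) = - \frac{6}{5} - \frac{52}{5} = - \frac{58}{5} \approx -11.6$)
$s = -48$ ($s = \left(-9\right) 5 - 3 = -45 - 3 = -48$)
$h = - \frac{5}{298}$ ($h = \frac{1}{-48 - \frac{58}{5}} = \frac{1}{- \frac{298}{5}} = - \frac{5}{298} \approx -0.016779$)
$25609 + \sqrt{-23 - 76} h = 25609 + \sqrt{-23 - 76} \left(- \frac{5}{298}\right) = 25609 + \sqrt{-99} \left(- \frac{5}{298}\right) = 25609 + 3 i \sqrt{11} \left(- \frac{5}{298}\right) = 25609 - \frac{15 i \sqrt{11}}{298}$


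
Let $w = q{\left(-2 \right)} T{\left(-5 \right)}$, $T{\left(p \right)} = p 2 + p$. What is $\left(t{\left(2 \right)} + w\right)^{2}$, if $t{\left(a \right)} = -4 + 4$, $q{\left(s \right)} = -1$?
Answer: $225$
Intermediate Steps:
$T{\left(p \right)} = 3 p$ ($T{\left(p \right)} = 2 p + p = 3 p$)
$t{\left(a \right)} = 0$
$w = 15$ ($w = - 3 \left(-5\right) = \left(-1\right) \left(-15\right) = 15$)
$\left(t{\left(2 \right)} + w\right)^{2} = \left(0 + 15\right)^{2} = 15^{2} = 225$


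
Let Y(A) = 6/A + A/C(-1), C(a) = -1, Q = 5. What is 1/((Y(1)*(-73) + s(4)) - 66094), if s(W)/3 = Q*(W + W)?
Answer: -1/66339 ≈ -1.5074e-5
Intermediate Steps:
s(W) = 30*W (s(W) = 3*(5*(W + W)) = 3*(5*(2*W)) = 3*(10*W) = 30*W)
Y(A) = -A + 6/A (Y(A) = 6/A + A/(-1) = 6/A + A*(-1) = 6/A - A = -A + 6/A)
1/((Y(1)*(-73) + s(4)) - 66094) = 1/(((-1*1 + 6/1)*(-73) + 30*4) - 66094) = 1/(((-1 + 6*1)*(-73) + 120) - 66094) = 1/(((-1 + 6)*(-73) + 120) - 66094) = 1/((5*(-73) + 120) - 66094) = 1/((-365 + 120) - 66094) = 1/(-245 - 66094) = 1/(-66339) = -1/66339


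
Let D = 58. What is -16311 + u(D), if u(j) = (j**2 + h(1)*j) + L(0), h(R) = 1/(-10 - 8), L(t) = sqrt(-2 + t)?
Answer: -116552/9 + I*sqrt(2) ≈ -12950.0 + 1.4142*I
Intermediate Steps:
h(R) = -1/18 (h(R) = 1/(-18) = -1/18)
u(j) = j**2 - j/18 + I*sqrt(2) (u(j) = (j**2 - j/18) + sqrt(-2 + 0) = (j**2 - j/18) + sqrt(-2) = (j**2 - j/18) + I*sqrt(2) = j**2 - j/18 + I*sqrt(2))
-16311 + u(D) = -16311 + (58**2 - 1/18*58 + I*sqrt(2)) = -16311 + (3364 - 29/9 + I*sqrt(2)) = -16311 + (30247/9 + I*sqrt(2)) = -116552/9 + I*sqrt(2)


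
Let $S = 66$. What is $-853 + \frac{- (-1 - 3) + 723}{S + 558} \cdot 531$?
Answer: $- \frac{48745}{208} \approx -234.35$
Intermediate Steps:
$-853 + \frac{- (-1 - 3) + 723}{S + 558} \cdot 531 = -853 + \frac{- (-1 - 3) + 723}{66 + 558} \cdot 531 = -853 + \frac{\left(-1\right) \left(-4\right) + 723}{624} \cdot 531 = -853 + \left(4 + 723\right) \frac{1}{624} \cdot 531 = -853 + 727 \cdot \frac{1}{624} \cdot 531 = -853 + \frac{727}{624} \cdot 531 = -853 + \frac{128679}{208} = - \frac{48745}{208}$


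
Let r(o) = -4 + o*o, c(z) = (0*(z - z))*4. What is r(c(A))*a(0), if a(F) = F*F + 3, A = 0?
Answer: -12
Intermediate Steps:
c(z) = 0 (c(z) = (0*0)*4 = 0*4 = 0)
r(o) = -4 + o²
a(F) = 3 + F² (a(F) = F² + 3 = 3 + F²)
r(c(A))*a(0) = (-4 + 0²)*(3 + 0²) = (-4 + 0)*(3 + 0) = -4*3 = -12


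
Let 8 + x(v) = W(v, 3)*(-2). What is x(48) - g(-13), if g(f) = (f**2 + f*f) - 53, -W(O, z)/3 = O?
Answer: -5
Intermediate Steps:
W(O, z) = -3*O
g(f) = -53 + 2*f**2 (g(f) = (f**2 + f**2) - 53 = 2*f**2 - 53 = -53 + 2*f**2)
x(v) = -8 + 6*v (x(v) = -8 - 3*v*(-2) = -8 + 6*v)
x(48) - g(-13) = (-8 + 6*48) - (-53 + 2*(-13)**2) = (-8 + 288) - (-53 + 2*169) = 280 - (-53 + 338) = 280 - 1*285 = 280 - 285 = -5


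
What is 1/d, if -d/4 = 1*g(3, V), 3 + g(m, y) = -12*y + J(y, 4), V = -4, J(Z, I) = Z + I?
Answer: -1/180 ≈ -0.0055556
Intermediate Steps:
J(Z, I) = I + Z
g(m, y) = 1 - 11*y (g(m, y) = -3 + (-12*y + (4 + y)) = -3 + (4 - 11*y) = 1 - 11*y)
d = -180 (d = -4*(1 - 11*(-4)) = -4*(1 + 44) = -4*45 = -180)
1/d = 1/(-180) = -1/180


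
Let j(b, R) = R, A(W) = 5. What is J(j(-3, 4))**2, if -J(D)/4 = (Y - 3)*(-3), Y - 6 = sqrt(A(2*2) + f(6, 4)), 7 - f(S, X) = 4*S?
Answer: -432 + 1728*I*sqrt(3) ≈ -432.0 + 2993.0*I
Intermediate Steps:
f(S, X) = 7 - 4*S
Y = 6 + 2*I*sqrt(3) (Y = 6 + sqrt(5 + (7 - 4*6)) = 6 + sqrt(5 + (7 - 24)) = 6 + sqrt(5 - 17) = 6 + sqrt(-12) = 6 + 2*I*sqrt(3) ≈ 6.0 + 3.4641*I)
J(D) = 36 + 24*I*sqrt(3) (J(D) = -4*((6 + 2*I*sqrt(3)) - 3)*(-3) = -4*(3 + 2*I*sqrt(3))*(-3) = -4*(-9 - 6*I*sqrt(3)) = 36 + 24*I*sqrt(3))
J(j(-3, 4))**2 = (36 + 24*I*sqrt(3))**2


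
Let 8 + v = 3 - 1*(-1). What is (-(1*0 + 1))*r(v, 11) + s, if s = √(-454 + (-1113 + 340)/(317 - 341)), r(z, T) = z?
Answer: 4 + I*√60738/12 ≈ 4.0 + 20.538*I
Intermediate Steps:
v = -4 (v = -8 + (3 - 1*(-1)) = -8 + (3 + 1) = -8 + 4 = -4)
s = I*√60738/12 (s = √(-454 - 773/(-24)) = √(-454 - 773*(-1/24)) = √(-454 + 773/24) = √(-10123/24) = I*√60738/12 ≈ 20.538*I)
(-(1*0 + 1))*r(v, 11) + s = -(1*0 + 1)*(-4) + I*√60738/12 = -(0 + 1)*(-4) + I*√60738/12 = -1*1*(-4) + I*√60738/12 = -1*(-4) + I*√60738/12 = 4 + I*√60738/12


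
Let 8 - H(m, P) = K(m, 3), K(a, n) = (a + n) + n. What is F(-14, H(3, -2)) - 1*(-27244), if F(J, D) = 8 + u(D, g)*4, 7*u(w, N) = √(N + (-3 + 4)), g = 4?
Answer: 27252 + 4*√5/7 ≈ 27253.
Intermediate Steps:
K(a, n) = a + 2*n
H(m, P) = 2 - m (H(m, P) = 8 - (m + 2*3) = 8 - (m + 6) = 8 - (6 + m) = 8 + (-6 - m) = 2 - m)
u(w, N) = √(1 + N)/7 (u(w, N) = √(N + (-3 + 4))/7 = √(N + 1)/7 = √(1 + N)/7)
F(J, D) = 8 + 4*√5/7 (F(J, D) = 8 + (√(1 + 4)/7)*4 = 8 + (√5/7)*4 = 8 + 4*√5/7)
F(-14, H(3, -2)) - 1*(-27244) = (8 + 4*√5/7) - 1*(-27244) = (8 + 4*√5/7) + 27244 = 27252 + 4*√5/7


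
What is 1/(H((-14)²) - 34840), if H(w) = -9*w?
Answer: -1/36604 ≈ -2.7319e-5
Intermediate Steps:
1/(H((-14)²) - 34840) = 1/(-9*(-14)² - 34840) = 1/(-9*196 - 34840) = 1/(-1764 - 34840) = 1/(-36604) = -1/36604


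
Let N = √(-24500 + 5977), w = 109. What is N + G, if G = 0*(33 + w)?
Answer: I*√18523 ≈ 136.1*I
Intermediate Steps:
G = 0 (G = 0*(33 + 109) = 0*142 = 0)
N = I*√18523 (N = √(-18523) = I*√18523 ≈ 136.1*I)
N + G = I*√18523 + 0 = I*√18523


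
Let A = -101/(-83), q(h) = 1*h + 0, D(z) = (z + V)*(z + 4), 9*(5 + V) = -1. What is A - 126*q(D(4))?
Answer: 93061/83 ≈ 1121.2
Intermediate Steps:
V = -46/9 (V = -5 + (⅑)*(-1) = -5 - ⅑ = -46/9 ≈ -5.1111)
D(z) = (4 + z)*(-46/9 + z) (D(z) = (z - 46/9)*(z + 4) = (-46/9 + z)*(4 + z) = (4 + z)*(-46/9 + z))
q(h) = h (q(h) = h + 0 = h)
A = 101/83 (A = -101*(-1/83) = 101/83 ≈ 1.2169)
A - 126*q(D(4)) = 101/83 - 126*(-184/9 + 4² - 10/9*4) = 101/83 - 126*(-184/9 + 16 - 40/9) = 101/83 - 126*(-80/9) = 101/83 + 1120 = 93061/83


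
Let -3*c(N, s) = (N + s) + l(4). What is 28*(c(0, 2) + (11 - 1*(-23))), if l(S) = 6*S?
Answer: 2128/3 ≈ 709.33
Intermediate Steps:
c(N, s) = -8 - N/3 - s/3 (c(N, s) = -((N + s) + 6*4)/3 = -((N + s) + 24)/3 = -(24 + N + s)/3 = -8 - N/3 - s/3)
28*(c(0, 2) + (11 - 1*(-23))) = 28*((-8 - ⅓*0 - ⅓*2) + (11 - 1*(-23))) = 28*((-8 + 0 - ⅔) + (11 + 23)) = 28*(-26/3 + 34) = 28*(76/3) = 2128/3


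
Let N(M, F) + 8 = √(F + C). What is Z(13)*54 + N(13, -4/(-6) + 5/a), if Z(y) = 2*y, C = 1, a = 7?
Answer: 1396 + 5*√42/21 ≈ 1397.5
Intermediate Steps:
N(M, F) = -8 + √(1 + F) (N(M, F) = -8 + √(F + 1) = -8 + √(1 + F))
Z(13)*54 + N(13, -4/(-6) + 5/a) = (2*13)*54 + (-8 + √(1 + (-4/(-6) + 5/7))) = 26*54 + (-8 + √(1 + (-4*(-⅙) + 5*(⅐)))) = 1404 + (-8 + √(1 + (⅔ + 5/7))) = 1404 + (-8 + √(1 + 29/21)) = 1404 + (-8 + √(50/21)) = 1404 + (-8 + 5*√42/21) = 1396 + 5*√42/21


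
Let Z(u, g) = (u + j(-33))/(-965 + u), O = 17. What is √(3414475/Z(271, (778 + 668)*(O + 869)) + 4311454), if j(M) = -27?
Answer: I*√21600834/2 ≈ 2323.8*I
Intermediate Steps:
Z(u, g) = (-27 + u)/(-965 + u) (Z(u, g) = (u - 27)/(-965 + u) = (-27 + u)/(-965 + u))
√(3414475/Z(271, (778 + 668)*(O + 869)) + 4311454) = √(3414475/(((-27 + 271)/(-965 + 271))) + 4311454) = √(3414475/((244/(-694))) + 4311454) = √(3414475/((-1/694*244)) + 4311454) = √(3414475/(-122/347) + 4311454) = √(3414475*(-347/122) + 4311454) = √(-19423325/2 + 4311454) = √(-10800417/2) = I*√21600834/2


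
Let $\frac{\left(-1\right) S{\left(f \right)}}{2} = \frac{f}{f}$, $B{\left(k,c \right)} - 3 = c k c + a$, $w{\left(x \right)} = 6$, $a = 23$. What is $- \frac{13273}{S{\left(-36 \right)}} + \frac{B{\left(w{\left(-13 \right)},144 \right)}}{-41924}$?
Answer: $\frac{69526046}{10481} \approx 6633.5$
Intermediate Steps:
$B{\left(k,c \right)} = 26 + k c^{2}$ ($B{\left(k,c \right)} = 3 + \left(c k c + 23\right) = 3 + \left(k c^{2} + 23\right) = 3 + \left(23 + k c^{2}\right) = 26 + k c^{2}$)
$S{\left(f \right)} = -2$ ($S{\left(f \right)} = - 2 \frac{f}{f} = \left(-2\right) 1 = -2$)
$- \frac{13273}{S{\left(-36 \right)}} + \frac{B{\left(w{\left(-13 \right)},144 \right)}}{-41924} = - \frac{13273}{-2} + \frac{26 + 6 \cdot 144^{2}}{-41924} = \left(-13273\right) \left(- \frac{1}{2}\right) + \left(26 + 6 \cdot 20736\right) \left(- \frac{1}{41924}\right) = \frac{13273}{2} + \left(26 + 124416\right) \left(- \frac{1}{41924}\right) = \frac{13273}{2} + 124442 \left(- \frac{1}{41924}\right) = \frac{13273}{2} - \frac{62221}{20962} = \frac{69526046}{10481}$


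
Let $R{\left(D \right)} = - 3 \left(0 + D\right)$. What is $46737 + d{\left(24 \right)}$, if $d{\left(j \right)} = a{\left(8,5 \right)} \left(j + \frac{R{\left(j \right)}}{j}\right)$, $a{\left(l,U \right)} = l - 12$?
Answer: $46653$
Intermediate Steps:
$a{\left(l,U \right)} = -12 + l$
$R{\left(D \right)} = - 3 D$
$d{\left(j \right)} = 12 - 4 j$ ($d{\left(j \right)} = \left(-12 + 8\right) \left(j + \frac{\left(-3\right) j}{j}\right) = - 4 \left(j - 3\right) = - 4 \left(-3 + j\right) = 12 - 4 j$)
$46737 + d{\left(24 \right)} = 46737 + \left(12 - 96\right) = 46737 - 84 = 46653$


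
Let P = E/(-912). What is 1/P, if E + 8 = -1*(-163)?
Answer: -912/155 ≈ -5.8839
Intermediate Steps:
E = 155 (E = -8 - 1*(-163) = -8 + 163 = 155)
P = -155/912 (P = 155/(-912) = 155*(-1/912) = -155/912 ≈ -0.16996)
1/P = 1/(-155/912) = -912/155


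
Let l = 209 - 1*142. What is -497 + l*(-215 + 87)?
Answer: -9073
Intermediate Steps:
l = 67 (l = 209 - 142 = 67)
-497 + l*(-215 + 87) = -497 + 67*(-215 + 87) = -497 + 67*(-128) = -497 - 8576 = -9073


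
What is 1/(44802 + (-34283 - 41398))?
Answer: -1/30879 ≈ -3.2384e-5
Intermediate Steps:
1/(44802 + (-34283 - 41398)) = 1/(44802 - 75681) = 1/(-30879) = -1/30879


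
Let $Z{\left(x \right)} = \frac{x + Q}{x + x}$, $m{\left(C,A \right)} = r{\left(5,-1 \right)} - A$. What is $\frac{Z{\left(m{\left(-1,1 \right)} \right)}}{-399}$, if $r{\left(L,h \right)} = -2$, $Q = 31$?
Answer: $\frac{2}{171} \approx 0.011696$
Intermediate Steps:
$m{\left(C,A \right)} = -2 - A$
$Z{\left(x \right)} = \frac{31 + x}{2 x}$ ($Z{\left(x \right)} = \frac{x + 31}{x + x} = \frac{31 + x}{2 x}$)
$\frac{Z{\left(m{\left(-1,1 \right)} \right)}}{-399} = \frac{\frac{1}{2} \frac{1}{-2 - 1} \left(31 - 3\right)}{-399} = \frac{31 - 3}{2 \left(-2 - 1\right)} \left(- \frac{1}{399}\right) = \frac{31 - 3}{2 \left(-3\right)} \left(- \frac{1}{399}\right) = \frac{1}{2} \left(- \frac{1}{3}\right) 28 \left(- \frac{1}{399}\right) = \left(- \frac{14}{3}\right) \left(- \frac{1}{399}\right) = \frac{2}{171}$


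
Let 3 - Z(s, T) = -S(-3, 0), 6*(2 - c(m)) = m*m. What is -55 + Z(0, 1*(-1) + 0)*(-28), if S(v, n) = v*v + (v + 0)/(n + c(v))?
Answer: -223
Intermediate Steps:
c(m) = 2 - m**2/6 (c(m) = 2 - m*m/6 = 2 - m**2/6)
S(v, n) = v**2 + v/(2 + n - v**2/6) (S(v, n) = v*v + (v + 0)/(n + (2 - v**2/6)) = v**2 + v/(2 + n - v**2/6))
Z(s, T) = 6 (Z(s, T) = 3 - (-1)*(-3*(6 - 1*(-3)*(-12 + (-3)**2) + 6*0*(-3))/(12 - 1*(-3)**2 + 6*0)) = 3 - (-1)*(-3*(6 - 1*(-3)*(-12 + 9) + 0)/(12 - 1*9 + 0)) = 3 - (-1)*(-3*(6 - 1*(-3)*(-3) + 0)/(12 - 9 + 0)) = 3 - (-1)*(-3*(6 - 9 + 0)/3) = 3 - (-1)*(-3*1/3*(-3)) = 3 - (-1)*3 = 3 - 1*(-3) = 3 + 3 = 6)
-55 + Z(0, 1*(-1) + 0)*(-28) = -55 + 6*(-28) = -55 - 168 = -223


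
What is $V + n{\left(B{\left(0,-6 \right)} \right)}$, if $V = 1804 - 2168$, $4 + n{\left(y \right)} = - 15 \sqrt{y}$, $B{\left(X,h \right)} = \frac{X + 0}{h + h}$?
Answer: $-368$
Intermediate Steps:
$B{\left(X,h \right)} = \frac{X}{2 h}$
$n{\left(y \right)} = -4 - 15 \sqrt{y}$
$V = -364$
$V + n{\left(B{\left(0,-6 \right)} \right)} = -364 - \left(4 + 15 \sqrt{\frac{1}{2} \cdot 0 \frac{1}{-6}}\right) = -364 - \left(4 + 15 \sqrt{\frac{1}{2} \cdot 0 \left(- \frac{1}{6}\right)}\right) = -364 - \left(4 + 15 \sqrt{0}\right) = -364 - 4 = -368$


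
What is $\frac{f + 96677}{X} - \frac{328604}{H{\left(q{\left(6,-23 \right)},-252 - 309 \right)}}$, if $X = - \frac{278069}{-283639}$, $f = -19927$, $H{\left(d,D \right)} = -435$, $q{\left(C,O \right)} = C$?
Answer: $\frac{9561017149426}{120960015} \approx 79043.0$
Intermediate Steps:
$X = \frac{278069}{283639}$ ($X = \left(-278069\right) \left(- \frac{1}{283639}\right) = \frac{278069}{283639} \approx 0.98036$)
$\frac{f + 96677}{X} - \frac{328604}{H{\left(q{\left(6,-23 \right)},-252 - 309 \right)}} = \frac{-19927 + 96677}{\frac{278069}{283639}} - \frac{328604}{-435} = 76750 \cdot \frac{283639}{278069} - - \frac{328604}{435} = \frac{21769293250}{278069} + \frac{328604}{435} = \frac{9561017149426}{120960015}$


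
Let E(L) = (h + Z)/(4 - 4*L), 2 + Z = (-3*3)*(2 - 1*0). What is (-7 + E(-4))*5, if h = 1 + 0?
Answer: -159/4 ≈ -39.750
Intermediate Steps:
Z = -20 (Z = -2 + (-3*3)*(2 - 1*0) = -2 - 9*(2 + 0) = -2 - 9*2 = -2 - 18 = -20)
h = 1
E(L) = -19/(4 - 4*L) (E(L) = (1 - 20)/(4 - 4*L) = -19/(4 - 4*L))
(-7 + E(-4))*5 = (-7 + 19/(4*(-1 - 4)))*5 = (-7 + (19/4)/(-5))*5 = (-7 + (19/4)*(-⅕))*5 = (-7 - 19/20)*5 = -159/20*5 = -159/4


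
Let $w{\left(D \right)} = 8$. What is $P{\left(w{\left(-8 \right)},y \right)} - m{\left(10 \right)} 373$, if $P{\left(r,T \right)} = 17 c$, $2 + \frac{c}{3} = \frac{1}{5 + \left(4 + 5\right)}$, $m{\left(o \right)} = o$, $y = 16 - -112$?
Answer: $- \frac{53597}{14} \approx -3828.4$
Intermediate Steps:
$y = 128$ ($y = 16 + 112 = 128$)
$c = - \frac{81}{14}$ ($c = -6 + \frac{3}{5 + \left(4 + 5\right)} = -6 + \frac{3}{5 + 9} = -6 + \frac{3}{14} = - \frac{81}{14} \approx -5.7857$)
$P{\left(r,T \right)} = - \frac{1377}{14}$ ($P{\left(r,T \right)} = 17 \left(- \frac{81}{14}\right) = - \frac{1377}{14}$)
$P{\left(w{\left(-8 \right)},y \right)} - m{\left(10 \right)} 373 = - \frac{1377}{14} - 10 \cdot 373 = - \frac{1377}{14} - 3730 = - \frac{53597}{14}$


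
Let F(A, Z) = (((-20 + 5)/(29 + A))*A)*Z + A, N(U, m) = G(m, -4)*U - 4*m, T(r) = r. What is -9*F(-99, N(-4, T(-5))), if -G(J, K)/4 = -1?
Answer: 11583/7 ≈ 1654.7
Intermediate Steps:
G(J, K) = 4 (G(J, K) = -4*(-1) = 4)
N(U, m) = -4*m + 4*U (N(U, m) = 4*U - 4*m = -4*m + 4*U)
F(A, Z) = A - 15*A*Z/(29 + A) (F(A, Z) = ((-15/(29 + A))*A)*Z + A = (-15*A/(29 + A))*Z + A = -15*A*Z/(29 + A) + A = A - 15*A*Z/(29 + A))
-9*F(-99, N(-4, T(-5))) = -(-891)*(29 - 99 - 15*(-4*(-5) + 4*(-4)))/(29 - 99) = -(-891)*(29 - 99 - 15*(20 - 16))/(-70) = -(-891)*(-1)*(29 - 99 - 15*4)/70 = -(-891)*(-1)*(29 - 99 - 60)/70 = -(-891)*(-1)*(-130)/70 = -9*(-1287/7) = 11583/7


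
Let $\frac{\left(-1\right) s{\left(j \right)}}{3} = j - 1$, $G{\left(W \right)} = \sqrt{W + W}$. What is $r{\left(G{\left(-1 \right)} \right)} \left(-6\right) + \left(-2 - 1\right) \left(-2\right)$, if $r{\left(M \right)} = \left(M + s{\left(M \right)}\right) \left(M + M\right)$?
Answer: $-42 - 36 i \sqrt{2} \approx -42.0 - 50.912 i$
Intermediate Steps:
$G{\left(W \right)} = \sqrt{2} \sqrt{W}$ ($G{\left(W \right)} = \sqrt{2 W} = \sqrt{2} \sqrt{W}$)
$s{\left(j \right)} = 3 - 3 j$ ($s{\left(j \right)} = - 3 \left(j - 1\right) = - 3 \left(-1 + j\right) = 3 - 3 j$)
$r{\left(M \right)} = 2 M \left(3 - 2 M\right)$ ($r{\left(M \right)} = \left(M - \left(-3 + 3 M\right)\right) \left(M + M\right) = \left(3 - 2 M\right) 2 M = 2 M \left(3 - 2 M\right)$)
$r{\left(G{\left(-1 \right)} \right)} \left(-6\right) + \left(-2 - 1\right) \left(-2\right) = 2 \sqrt{2} \sqrt{-1} \left(3 - 2 \sqrt{2} \sqrt{-1}\right) \left(-6\right) + \left(-2 - 1\right) \left(-2\right) = 2 \sqrt{2} i \left(3 - 2 \sqrt{2} i\right) \left(-6\right) - -6 = 2 i \sqrt{2} \left(3 - 2 i \sqrt{2}\right) \left(-6\right) + 6 = - 12 i \sqrt{2} \left(3 - 2 i \sqrt{2}\right) + 6 = 6 - 12 i \sqrt{2} \left(3 - 2 i \sqrt{2}\right)$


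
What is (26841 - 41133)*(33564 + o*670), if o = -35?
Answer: -144549288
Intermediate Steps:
(26841 - 41133)*(33564 + o*670) = (26841 - 41133)*(33564 - 35*670) = -14292*(33564 - 23450) = -14292*10114 = -144549288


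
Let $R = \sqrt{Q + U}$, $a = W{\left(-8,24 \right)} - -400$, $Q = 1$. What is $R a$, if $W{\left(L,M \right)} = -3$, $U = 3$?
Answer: $794$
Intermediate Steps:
$a = 397$ ($a = -3 - -400 = -3 + 400 = 397$)
$R = 2$ ($R = \sqrt{1 + 3} = \sqrt{4} = 2$)
$R a = 2 \cdot 397 = 794$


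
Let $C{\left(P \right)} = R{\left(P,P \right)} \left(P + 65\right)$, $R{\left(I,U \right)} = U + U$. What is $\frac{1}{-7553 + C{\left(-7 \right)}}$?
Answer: $- \frac{1}{8365} \approx -0.00011955$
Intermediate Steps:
$R{\left(I,U \right)} = 2 U$
$C{\left(P \right)} = 2 P \left(65 + P\right)$ ($C{\left(P \right)} = 2 P \left(P + 65\right) = 2 P \left(65 + P\right)$)
$\frac{1}{-7553 + C{\left(-7 \right)}} = \frac{1}{-7553 + 2 \left(-7\right) \left(65 - 7\right)} = \frac{1}{-7553 + 2 \left(-7\right) 58} = \frac{1}{-7553 - 812} = \frac{1}{-8365} = - \frac{1}{8365}$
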